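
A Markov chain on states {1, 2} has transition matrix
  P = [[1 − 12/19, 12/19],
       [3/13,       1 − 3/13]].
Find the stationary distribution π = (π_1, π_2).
π_1 = 19/71, π_2 = 52/71

Solve πP = π with π_1 + π_2 = 1. From πP = π: π_1 · (1 − 12/19) + π_2 · 3/13 = π_1 ⇒ π_2 · 3/13 = π_1 · 12/19 ⇒ π_2/π_1 = (12/19)/(3/13) = 52/19. Together with π_1 + π_2 = 1:
  π_1 = (3/13)/(12/19 + 3/13) = (3/13)/(213/247) = 19/71,
  π_2 = (12/19)/(12/19 + 3/13) = (12/19)/(213/247) = 52/71.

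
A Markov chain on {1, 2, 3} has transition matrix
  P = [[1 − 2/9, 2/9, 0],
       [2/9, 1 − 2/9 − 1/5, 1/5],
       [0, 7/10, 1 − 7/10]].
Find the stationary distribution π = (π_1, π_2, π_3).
π = (7/16, 7/16, 1/8)

This is a birth-death chain on three states, which satisfies detailed balance: π_1 · P_{12} = π_2 · P_{21} and π_2 · P_{23} = π_3 · P_{32}.
From π_1 · 2/9 = π_2 · 2/9: π_2/π_1 = (2/9)/(2/9) = 1.
From π_2 · 1/5 = π_3 · 7/10: π_3/π_2 = (1/5)/(7/10) = 2/7.
Take π_1 proportional to 1; then unnormalized π = (1, 1, 2/7). Normalize by dividing by the sum 16/7:
  π = (7/16, 7/16, 1/8).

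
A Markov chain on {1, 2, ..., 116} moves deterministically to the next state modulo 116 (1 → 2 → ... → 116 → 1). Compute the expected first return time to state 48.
E[T_48 | X_0 = 48] = 116

The chain cycles deterministically, so starting at state 48 it returns in exactly 116 steps. Equivalently, the stationary distribution is uniform π_j = 1/116 for every state j, so by Kac's formula E[T_48] = 1/π_48 = 116.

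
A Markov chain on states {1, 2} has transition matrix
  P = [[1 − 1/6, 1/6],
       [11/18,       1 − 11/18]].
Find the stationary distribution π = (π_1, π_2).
π_1 = 11/14, π_2 = 3/14

Solve πP = π with π_1 + π_2 = 1. From πP = π: π_1 · (1 − 1/6) + π_2 · 11/18 = π_1 ⇒ π_2 · 11/18 = π_1 · 1/6 ⇒ π_2/π_1 = (1/6)/(11/18) = 3/11. Together with π_1 + π_2 = 1:
  π_1 = (11/18)/(1/6 + 11/18) = (11/18)/(7/9) = 11/14,
  π_2 = (1/6)/(1/6 + 11/18) = (1/6)/(7/9) = 3/14.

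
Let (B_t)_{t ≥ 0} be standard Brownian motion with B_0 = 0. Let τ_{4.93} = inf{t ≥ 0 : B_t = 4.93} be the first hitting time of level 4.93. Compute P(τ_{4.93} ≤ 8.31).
P(τ_{4.93} ≤ 8.31) = 2(1 − Φ(4.93/√8.31)) = 2(1 − Φ(1.7102)) ≈ 0.0872

By the reflection principle for standard BM, P(τ_b ≤ t) = 2 · P(B_t ≥ b). Since B_t ~ N(0, t), P(B_t ≥ 4.93) = 1 − Φ(4.93/√t) = 1 − Φ(4.93/√8.31) = 1 − Φ(1.7102) ≈ 0.04361. Doubling: P(τ_{4.93} ≤ 8.31) ≈ 2 · 0.04361 = 0.08722 ≈ 0.0872.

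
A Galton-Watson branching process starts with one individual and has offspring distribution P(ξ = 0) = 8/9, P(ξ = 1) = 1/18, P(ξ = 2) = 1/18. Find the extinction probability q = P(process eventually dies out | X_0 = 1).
q = 1

Mean offspring μ = 0·8/9 + 1·1/18 + 2·1/18 = 1/6 ≤ 1. For μ ≤ 1 with offspring not concentrated at 1, the Galton-Watson process goes extinct almost surely, so q = 1.
(Algebraic check: The pgf is f(s) = 8/9 + 1/18·s + 1/18·s². The extinction probability q is the smallest fixed point of f in [0, 1]. Setting s = f(s):
  1/18·s² + (1/18 − 1)·s + 8/9 = 0
  1/18·s² − (8/9 + 1/18)·s + 8/9 = 0
which factors as (s − 1)·(1/18·s − 8/9) = 0, giving roots s = 1 and s = (8/9)/(1/18) = 16. Since 16 ≥ 1, the smallest root in [0, 1] is s = 1.)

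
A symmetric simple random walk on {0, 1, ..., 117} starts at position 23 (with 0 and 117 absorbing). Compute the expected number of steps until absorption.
E[τ | X_0 = 23] = 2162

Let v_k = E[τ | X_0 = k]. Boundary: v_0 = v_117 = 0. Recurrence: v_k = 1 + (v_{k-1} + v_{k+1})/2 for 1 ≤ k ≤ 116. The particular solution to v_k − (v_{k-1} + v_{k+1})/2 = 1 is v_k = −k^2. Adding homogeneous solution A + B k and matching boundaries gives v_k = k (117 − k). Substituting k = 23: v_23 = 23 · 94 = 2162.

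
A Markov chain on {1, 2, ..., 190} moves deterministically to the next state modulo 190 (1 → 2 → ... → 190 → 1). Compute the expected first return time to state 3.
E[T_3 | X_0 = 3] = 190

The chain cycles deterministically, so starting at state 3 it returns in exactly 190 steps. Equivalently, the stationary distribution is uniform π_j = 1/190 for every state j, so by Kac's formula E[T_3] = 1/π_3 = 190.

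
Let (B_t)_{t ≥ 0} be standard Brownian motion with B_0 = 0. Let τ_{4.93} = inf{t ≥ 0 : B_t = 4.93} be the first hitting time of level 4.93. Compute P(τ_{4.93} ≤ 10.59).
P(τ_{4.93} ≤ 10.59) = 2(1 − Φ(4.93/√10.59)) = 2(1 − Φ(1.5150)) ≈ 0.1298

By the reflection principle for standard BM, P(τ_b ≤ t) = 2 · P(B_t ≥ b). Since B_t ~ N(0, t), P(B_t ≥ 4.93) = 1 − Φ(4.93/√t) = 1 − Φ(4.93/√10.59) = 1 − Φ(1.5150) ≈ 0.06489. Doubling: P(τ_{4.93} ≤ 10.59) ≈ 2 · 0.06489 = 0.12978 ≈ 0.1298.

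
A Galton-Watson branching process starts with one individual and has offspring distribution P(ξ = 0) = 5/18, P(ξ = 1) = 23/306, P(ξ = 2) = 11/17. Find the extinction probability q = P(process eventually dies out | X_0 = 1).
q = 85/198

The pgf is f(s) = 5/18 + 23/306·s + 11/17·s². The extinction probability q is the smallest fixed point of f in [0, 1]. Setting s = f(s):
  11/17·s² + (23/306 − 1)·s + 5/18 = 0
  11/17·s² − (5/18 + 11/17)·s + 5/18 = 0
which factors as (s − 1)·(11/17·s − 5/18) = 0, giving roots s = 1 and s = (5/18)/(11/17) = 85/198.
Mean offspring μ = 23/306 + 2·11/17 = 419/306 > 1 (supercritical), so q < 1. The extinction probability is the smaller root: q = (5/18)/(11/17) = 85/198.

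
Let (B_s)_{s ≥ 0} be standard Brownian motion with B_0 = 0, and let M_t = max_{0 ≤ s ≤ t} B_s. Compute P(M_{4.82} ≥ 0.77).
P(M_{4.82} ≥ 0.77) = 2·P(B_{4.82} ≥ 0.77) = 2(1 − Φ(0.77/√4.82)) ≈ 0.7258

By the reflection principle for Brownian motion, P(M_t ≥ a) = 2 · P(B_t ≥ a) for a ≥ 0. Since B_t ~ N(0, t), P(B_t ≥ 0.77) = 1 − Φ(0.77/√t) = 1 − Φ(0.77/√4.82) = 1 − Φ(0.3507). So
  P(M_{4.82} ≥ 0.77) = 2(1 − Φ(0.3507)) ≈ 0.7258.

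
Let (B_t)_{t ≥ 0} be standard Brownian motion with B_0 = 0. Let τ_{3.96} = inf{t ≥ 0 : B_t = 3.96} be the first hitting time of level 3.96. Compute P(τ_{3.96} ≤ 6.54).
P(τ_{3.96} ≤ 6.54) = 2(1 − Φ(3.96/√6.54)) = 2(1 − Φ(1.5485)) ≈ 0.1215

By the reflection principle for standard BM, P(τ_b ≤ t) = 2 · P(B_t ≥ b). Since B_t ~ N(0, t), P(B_t ≥ 3.96) = 1 − Φ(3.96/√t) = 1 − Φ(3.96/√6.54) = 1 − Φ(1.5485) ≈ 0.06075. Doubling: P(τ_{3.96} ≤ 6.54) ≈ 2 · 0.06075 = 0.12150 ≈ 0.1215.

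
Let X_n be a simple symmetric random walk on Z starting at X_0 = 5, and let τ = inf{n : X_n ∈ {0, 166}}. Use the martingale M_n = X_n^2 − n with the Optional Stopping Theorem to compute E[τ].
E[τ] = 805

M_n = X_n^2 − n is a martingale (since E[X_{n+1}^2 | F_n] = X_n^2 + 1). By OST (τ has finite mean in a bounded region), E[M_τ] = E[M_0] = X_0^2 − 0 = 5^2 = 25. Also E[M_τ] = E[X_τ^2] − E[τ]. The walk exits at 0 or 166, with P(hit 166 first) = 5/166, so E[X_τ^2] = 166^2 · 5/166 + 0 = 830. Thus E[τ] = E[X_τ^2] − E[M_τ] = 830 − 25 = 805 = 5(166 − 5) = 805.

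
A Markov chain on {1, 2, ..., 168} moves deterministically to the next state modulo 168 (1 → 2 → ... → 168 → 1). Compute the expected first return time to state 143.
E[T_143 | X_0 = 143] = 168

The chain cycles deterministically, so starting at state 143 it returns in exactly 168 steps. Equivalently, the stationary distribution is uniform π_j = 1/168 for every state j, so by Kac's formula E[T_143] = 1/π_143 = 168.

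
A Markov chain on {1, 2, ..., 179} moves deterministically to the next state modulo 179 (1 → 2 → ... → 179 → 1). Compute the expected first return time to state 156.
E[T_156 | X_0 = 156] = 179

The chain cycles deterministically, so starting at state 156 it returns in exactly 179 steps. Equivalently, the stationary distribution is uniform π_j = 1/179 for every state j, so by Kac's formula E[T_156] = 1/π_156 = 179.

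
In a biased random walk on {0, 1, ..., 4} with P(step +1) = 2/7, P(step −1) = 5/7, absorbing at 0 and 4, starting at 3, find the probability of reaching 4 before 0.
P(hit 4 before 0) = (1 − (5/2)^3) / (1 − (5/2)^4) = 78/203

Let u_k denote P(reach 4 before 0 | start at k). Boundary: u_0 = 0, u_4 = 1. Recurrence: u_k = 2/7·u_{k+1} + 5/7·u_{k-1} for 1 ≤ k ≤ 3. Try u_k = A + B·r^k with r = q/p = (5/7)/(2/7) = 5/2. Substitution satisfies the recurrence; boundary conditions give:
  u_k = (1 − r^k) / (1 − r^N) = (1 − (5/2)^3) / (1 − (5/2)^4) = 78/203.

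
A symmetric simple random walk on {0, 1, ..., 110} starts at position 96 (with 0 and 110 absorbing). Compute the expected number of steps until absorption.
E[τ | X_0 = 96] = 1344

Let v_k = E[τ | X_0 = k]. Boundary: v_0 = v_110 = 0. Recurrence: v_k = 1 + (v_{k-1} + v_{k+1})/2 for 1 ≤ k ≤ 109. The particular solution to v_k − (v_{k-1} + v_{k+1})/2 = 1 is v_k = −k^2. Adding homogeneous solution A + B k and matching boundaries gives v_k = k (110 − k). Substituting k = 96: v_96 = 96 · 14 = 1344.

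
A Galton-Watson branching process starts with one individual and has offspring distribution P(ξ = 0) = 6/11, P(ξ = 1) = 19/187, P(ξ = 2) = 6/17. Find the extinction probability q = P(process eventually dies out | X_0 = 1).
q = 1

Mean offspring μ = 0·6/11 + 1·19/187 + 2·6/17 = 151/187 ≤ 1. For μ ≤ 1 with offspring not concentrated at 1, the Galton-Watson process goes extinct almost surely, so q = 1.
(Algebraic check: The pgf is f(s) = 6/11 + 19/187·s + 6/17·s². The extinction probability q is the smallest fixed point of f in [0, 1]. Setting s = f(s):
  6/17·s² + (19/187 − 1)·s + 6/11 = 0
  6/17·s² − (6/11 + 6/17)·s + 6/11 = 0
which factors as (s − 1)·(6/17·s − 6/11) = 0, giving roots s = 1 and s = (6/11)/(6/17) = 17/11. Since 17/11 ≥ 1, the smallest root in [0, 1] is s = 1.)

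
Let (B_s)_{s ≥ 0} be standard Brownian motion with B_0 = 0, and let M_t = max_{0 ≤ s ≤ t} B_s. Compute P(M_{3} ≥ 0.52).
P(M_{3} ≥ 0.52) = 2·P(B_{3} ≥ 0.52) = 2(1 − Φ(0.52/√3)) ≈ 0.7640

By the reflection principle for Brownian motion, P(M_t ≥ a) = 2 · P(B_t ≥ a) for a ≥ 0. Since B_t ~ N(0, t), P(B_t ≥ 0.52) = 1 − Φ(0.52/√t) = 1 − Φ(0.52/√3) = 1 − Φ(0.3002). So
  P(M_{3} ≥ 0.52) = 2(1 − Φ(0.3002)) ≈ 0.7640.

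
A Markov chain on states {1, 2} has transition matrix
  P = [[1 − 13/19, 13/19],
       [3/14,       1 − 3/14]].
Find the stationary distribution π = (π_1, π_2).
π_1 = 57/239, π_2 = 182/239

Solve πP = π with π_1 + π_2 = 1. From πP = π: π_1 · (1 − 13/19) + π_2 · 3/14 = π_1 ⇒ π_2 · 3/14 = π_1 · 13/19 ⇒ π_2/π_1 = (13/19)/(3/14) = 182/57. Together with π_1 + π_2 = 1:
  π_1 = (3/14)/(13/19 + 3/14) = (3/14)/(239/266) = 57/239,
  π_2 = (13/19)/(13/19 + 3/14) = (13/19)/(239/266) = 182/239.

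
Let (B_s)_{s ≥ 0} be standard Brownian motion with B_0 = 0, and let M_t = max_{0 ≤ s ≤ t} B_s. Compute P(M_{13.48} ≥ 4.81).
P(M_{13.48} ≥ 4.81) = 2·P(B_{13.48} ≥ 4.81) = 2(1 − Φ(4.81/√13.48)) ≈ 0.1902

By the reflection principle for Brownian motion, P(M_t ≥ a) = 2 · P(B_t ≥ a) for a ≥ 0. Since B_t ~ N(0, t), P(B_t ≥ 4.81) = 1 − Φ(4.81/√t) = 1 − Φ(4.81/√13.48) = 1 − Φ(1.3101). So
  P(M_{13.48} ≥ 4.81) = 2(1 − Φ(1.3101)) ≈ 0.1902.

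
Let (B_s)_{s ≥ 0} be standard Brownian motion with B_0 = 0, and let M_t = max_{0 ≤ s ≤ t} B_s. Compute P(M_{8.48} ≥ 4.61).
P(M_{8.48} ≥ 4.61) = 2·P(B_{8.48} ≥ 4.61) = 2(1 − Φ(4.61/√8.48)) ≈ 0.1134

By the reflection principle for Brownian motion, P(M_t ≥ a) = 2 · P(B_t ≥ a) for a ≥ 0. Since B_t ~ N(0, t), P(B_t ≥ 4.61) = 1 − Φ(4.61/√t) = 1 − Φ(4.61/√8.48) = 1 − Φ(1.5831). So
  P(M_{8.48} ≥ 4.61) = 2(1 − Φ(1.5831)) ≈ 0.1134.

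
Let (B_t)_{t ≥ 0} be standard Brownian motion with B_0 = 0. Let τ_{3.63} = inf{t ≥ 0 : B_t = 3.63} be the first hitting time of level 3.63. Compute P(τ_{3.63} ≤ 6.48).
P(τ_{3.63} ≤ 6.48) = 2(1 − Φ(3.63/√6.48)) = 2(1 − Φ(1.4260)) ≈ 0.1539

By the reflection principle for standard BM, P(τ_b ≤ t) = 2 · P(B_t ≥ b). Since B_t ~ N(0, t), P(B_t ≥ 3.63) = 1 − Φ(3.63/√t) = 1 − Φ(3.63/√6.48) = 1 − Φ(1.4260) ≈ 0.07693. Doubling: P(τ_{3.63} ≤ 6.48) ≈ 2 · 0.07693 = 0.15386 ≈ 0.1539.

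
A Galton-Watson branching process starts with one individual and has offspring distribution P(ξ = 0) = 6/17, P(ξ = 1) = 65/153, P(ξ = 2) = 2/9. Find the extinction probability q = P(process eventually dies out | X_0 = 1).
q = 1

Mean offspring μ = 0·6/17 + 1·65/153 + 2·2/9 = 133/153 ≤ 1. For μ ≤ 1 with offspring not concentrated at 1, the Galton-Watson process goes extinct almost surely, so q = 1.
(Algebraic check: The pgf is f(s) = 6/17 + 65/153·s + 2/9·s². The extinction probability q is the smallest fixed point of f in [0, 1]. Setting s = f(s):
  2/9·s² + (65/153 − 1)·s + 6/17 = 0
  2/9·s² − (6/17 + 2/9)·s + 6/17 = 0
which factors as (s − 1)·(2/9·s − 6/17) = 0, giving roots s = 1 and s = (6/17)/(2/9) = 27/17. Since 27/17 ≥ 1, the smallest root in [0, 1] is s = 1.)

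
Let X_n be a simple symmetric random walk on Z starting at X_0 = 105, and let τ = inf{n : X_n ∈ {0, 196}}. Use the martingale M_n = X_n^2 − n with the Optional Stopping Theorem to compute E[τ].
E[τ] = 9555

M_n = X_n^2 − n is a martingale (since E[X_{n+1}^2 | F_n] = X_n^2 + 1). By OST (τ has finite mean in a bounded region), E[M_τ] = E[M_0] = X_0^2 − 0 = 105^2 = 11025. Also E[M_τ] = E[X_τ^2] − E[τ]. The walk exits at 0 or 196, with P(hit 196 first) = 105/196, so E[X_τ^2] = 196^2 · 105/196 + 0 = 20580. Thus E[τ] = E[X_τ^2] − E[M_τ] = 20580 − 11025 = 9555 = 105(196 − 105) = 9555.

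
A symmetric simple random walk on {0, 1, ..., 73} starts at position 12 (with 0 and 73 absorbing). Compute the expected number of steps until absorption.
E[τ | X_0 = 12] = 732

Let v_k = E[τ | X_0 = k]. Boundary: v_0 = v_73 = 0. Recurrence: v_k = 1 + (v_{k-1} + v_{k+1})/2 for 1 ≤ k ≤ 72. The particular solution to v_k − (v_{k-1} + v_{k+1})/2 = 1 is v_k = −k^2. Adding homogeneous solution A + B k and matching boundaries gives v_k = k (73 − k). Substituting k = 12: v_12 = 12 · 61 = 732.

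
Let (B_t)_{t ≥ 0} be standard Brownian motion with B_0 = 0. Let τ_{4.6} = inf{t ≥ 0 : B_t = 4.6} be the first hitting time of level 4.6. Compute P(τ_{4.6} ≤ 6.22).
P(τ_{4.6} ≤ 6.22) = 2(1 − Φ(4.6/√6.22)) = 2(1 − Φ(1.8444)) ≈ 0.0651

By the reflection principle for standard BM, P(τ_b ≤ t) = 2 · P(B_t ≥ b). Since B_t ~ N(0, t), P(B_t ≥ 4.6) = 1 − Φ(4.6/√t) = 1 − Φ(4.6/√6.22) = 1 − Φ(1.8444) ≈ 0.03256. Doubling: P(τ_{4.6} ≤ 6.22) ≈ 2 · 0.03256 = 0.06512 ≈ 0.0651.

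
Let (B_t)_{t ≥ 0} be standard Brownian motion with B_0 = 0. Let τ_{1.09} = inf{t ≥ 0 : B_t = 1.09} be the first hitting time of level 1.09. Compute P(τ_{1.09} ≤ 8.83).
P(τ_{1.09} ≤ 8.83) = 2(1 − Φ(1.09/√8.83)) = 2(1 − Φ(0.3668)) ≈ 0.7138

By the reflection principle for standard BM, P(τ_b ≤ t) = 2 · P(B_t ≥ b). Since B_t ~ N(0, t), P(B_t ≥ 1.09) = 1 − Φ(1.09/√t) = 1 − Φ(1.09/√8.83) = 1 − Φ(0.3668) ≈ 0.35688. Doubling: P(τ_{1.09} ≤ 8.83) ≈ 2 · 0.35688 = 0.71376 ≈ 0.7138.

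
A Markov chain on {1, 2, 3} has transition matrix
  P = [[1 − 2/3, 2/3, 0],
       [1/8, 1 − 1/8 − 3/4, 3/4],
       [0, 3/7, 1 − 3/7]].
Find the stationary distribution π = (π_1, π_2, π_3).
π = (3/47, 16/47, 28/47)

This is a birth-death chain on three states, which satisfies detailed balance: π_1 · P_{12} = π_2 · P_{21} and π_2 · P_{23} = π_3 · P_{32}.
From π_1 · 2/3 = π_2 · 1/8: π_2/π_1 = (2/3)/(1/8) = 16/3.
From π_2 · 3/4 = π_3 · 3/7: π_3/π_2 = (3/4)/(3/7) = 7/4.
Take π_1 proportional to 1; then unnormalized π = (1, 16/3, 28/3). Normalize by dividing by the sum 47/3:
  π = (3/47, 16/47, 28/47).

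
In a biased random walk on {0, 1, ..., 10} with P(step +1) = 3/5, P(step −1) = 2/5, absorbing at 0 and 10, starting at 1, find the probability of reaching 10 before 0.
P(hit 10 before 0) = (1 − (2/3)^1) / (1 − (2/3)^10) = 19683/58025

Let u_k denote P(reach 10 before 0 | start at k). Boundary: u_0 = 0, u_10 = 1. Recurrence: u_k = 3/5·u_{k+1} + 2/5·u_{k-1} for 1 ≤ k ≤ 9. Try u_k = A + B·r^k with r = q/p = (2/5)/(3/5) = 2/3. Substitution satisfies the recurrence; boundary conditions give:
  u_k = (1 − r^k) / (1 − r^N) = (1 − (2/3)^1) / (1 − (2/3)^10) = 19683/58025.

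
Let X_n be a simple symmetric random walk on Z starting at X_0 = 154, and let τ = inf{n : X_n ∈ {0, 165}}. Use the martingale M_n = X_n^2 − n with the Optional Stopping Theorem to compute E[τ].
E[τ] = 1694

M_n = X_n^2 − n is a martingale (since E[X_{n+1}^2 | F_n] = X_n^2 + 1). By OST (τ has finite mean in a bounded region), E[M_τ] = E[M_0] = X_0^2 − 0 = 154^2 = 23716. Also E[M_τ] = E[X_τ^2] − E[τ]. The walk exits at 0 or 165, with P(hit 165 first) = 154/165, so E[X_τ^2] = 165^2 · 154/165 + 0 = 25410. Thus E[τ] = E[X_τ^2] − E[M_τ] = 25410 − 23716 = 1694 = 154(165 − 154) = 1694.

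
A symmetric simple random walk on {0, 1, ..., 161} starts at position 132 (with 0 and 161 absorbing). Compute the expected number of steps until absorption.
E[τ | X_0 = 132] = 3828

Let v_k = E[τ | X_0 = k]. Boundary: v_0 = v_161 = 0. Recurrence: v_k = 1 + (v_{k-1} + v_{k+1})/2 for 1 ≤ k ≤ 160. The particular solution to v_k − (v_{k-1} + v_{k+1})/2 = 1 is v_k = −k^2. Adding homogeneous solution A + B k and matching boundaries gives v_k = k (161 − k). Substituting k = 132: v_132 = 132 · 29 = 3828.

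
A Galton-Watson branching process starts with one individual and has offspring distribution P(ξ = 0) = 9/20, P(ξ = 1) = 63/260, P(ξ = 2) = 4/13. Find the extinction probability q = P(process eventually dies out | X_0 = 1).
q = 1

Mean offspring μ = 0·9/20 + 1·63/260 + 2·4/13 = 223/260 ≤ 1. For μ ≤ 1 with offspring not concentrated at 1, the Galton-Watson process goes extinct almost surely, so q = 1.
(Algebraic check: The pgf is f(s) = 9/20 + 63/260·s + 4/13·s². The extinction probability q is the smallest fixed point of f in [0, 1]. Setting s = f(s):
  4/13·s² + (63/260 − 1)·s + 9/20 = 0
  4/13·s² − (9/20 + 4/13)·s + 9/20 = 0
which factors as (s − 1)·(4/13·s − 9/20) = 0, giving roots s = 1 and s = (9/20)/(4/13) = 117/80. Since 117/80 ≥ 1, the smallest root in [0, 1] is s = 1.)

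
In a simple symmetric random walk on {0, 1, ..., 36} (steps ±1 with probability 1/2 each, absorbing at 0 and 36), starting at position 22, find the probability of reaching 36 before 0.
P(hit 36 before 0) = 22/36 = 11/18

Let u_k = P(hit 36 before 0 | start at k). Then u_0 = 0, u_36 = 1, and u_k = u_{k-1}/2 + u_{k+1}/2 for 1 ≤ k ≤ 35. This harmonic recurrence is solved by u_k = k/36, giving u_22 = 22/36 = 11/18.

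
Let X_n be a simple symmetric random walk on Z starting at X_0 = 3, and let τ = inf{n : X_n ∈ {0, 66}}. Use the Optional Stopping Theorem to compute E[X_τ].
E[X_τ] = 3

X_n is a martingale and τ is a bounded-mean stopping time (indeed τ is finite a.s. with bounded expectation since the walk is in a bounded region). By the OST, E[X_τ] = E[X_0] = 3. Equivalently: E[X_τ] = 66 · P(hit 66 first) + 0 · P(hit 0 first) = 66 · (3/66) = 3.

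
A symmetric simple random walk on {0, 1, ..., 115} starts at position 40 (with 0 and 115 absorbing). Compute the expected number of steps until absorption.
E[τ | X_0 = 40] = 3000

Let v_k = E[τ | X_0 = k]. Boundary: v_0 = v_115 = 0. Recurrence: v_k = 1 + (v_{k-1} + v_{k+1})/2 for 1 ≤ k ≤ 114. The particular solution to v_k − (v_{k-1} + v_{k+1})/2 = 1 is v_k = −k^2. Adding homogeneous solution A + B k and matching boundaries gives v_k = k (115 − k). Substituting k = 40: v_40 = 40 · 75 = 3000.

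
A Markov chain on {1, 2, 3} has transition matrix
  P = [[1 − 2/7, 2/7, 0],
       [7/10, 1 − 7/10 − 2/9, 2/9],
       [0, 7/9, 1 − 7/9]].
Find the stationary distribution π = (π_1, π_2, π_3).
π = (343/523, 140/523, 40/523)

This is a birth-death chain on three states, which satisfies detailed balance: π_1 · P_{12} = π_2 · P_{21} and π_2 · P_{23} = π_3 · P_{32}.
From π_1 · 2/7 = π_2 · 7/10: π_2/π_1 = (2/7)/(7/10) = 20/49.
From π_2 · 2/9 = π_3 · 7/9: π_3/π_2 = (2/9)/(7/9) = 2/7.
Take π_1 proportional to 1; then unnormalized π = (1, 20/49, 40/343). Normalize by dividing by the sum 523/343:
  π = (343/523, 140/523, 40/523).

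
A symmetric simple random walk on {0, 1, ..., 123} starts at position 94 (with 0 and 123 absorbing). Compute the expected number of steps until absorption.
E[τ | X_0 = 94] = 2726

Let v_k = E[τ | X_0 = k]. Boundary: v_0 = v_123 = 0. Recurrence: v_k = 1 + (v_{k-1} + v_{k+1})/2 for 1 ≤ k ≤ 122. The particular solution to v_k − (v_{k-1} + v_{k+1})/2 = 1 is v_k = −k^2. Adding homogeneous solution A + B k and matching boundaries gives v_k = k (123 − k). Substituting k = 94: v_94 = 94 · 29 = 2726.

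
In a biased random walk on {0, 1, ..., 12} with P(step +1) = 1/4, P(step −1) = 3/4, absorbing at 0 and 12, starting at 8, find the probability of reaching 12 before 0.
P(hit 12 before 0) = (1 − (3)^8) / (1 − (3)^12) = 82/6643

Let u_k denote P(reach 12 before 0 | start at k). Boundary: u_0 = 0, u_12 = 1. Recurrence: u_k = 1/4·u_{k+1} + 3/4·u_{k-1} for 1 ≤ k ≤ 11. Try u_k = A + B·r^k with r = q/p = (3/4)/(1/4) = 3. Substitution satisfies the recurrence; boundary conditions give:
  u_k = (1 − r^k) / (1 − r^N) = (1 − (3)^8) / (1 − (3)^12) = 82/6643.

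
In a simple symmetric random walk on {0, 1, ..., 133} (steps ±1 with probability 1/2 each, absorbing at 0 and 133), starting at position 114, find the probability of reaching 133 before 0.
P(hit 133 before 0) = 114/133 = 6/7

Let u_k = P(hit 133 before 0 | start at k). Then u_0 = 0, u_133 = 1, and u_k = u_{k-1}/2 + u_{k+1}/2 for 1 ≤ k ≤ 132. This harmonic recurrence is solved by u_k = k/133, giving u_114 = 114/133 = 6/7.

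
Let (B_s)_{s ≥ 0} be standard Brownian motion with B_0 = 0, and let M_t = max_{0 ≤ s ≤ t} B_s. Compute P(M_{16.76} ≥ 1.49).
P(M_{16.76} ≥ 1.49) = 2·P(B_{16.76} ≥ 1.49) = 2(1 − Φ(1.49/√16.76)) ≈ 0.7159

By the reflection principle for Brownian motion, P(M_t ≥ a) = 2 · P(B_t ≥ a) for a ≥ 0. Since B_t ~ N(0, t), P(B_t ≥ 1.49) = 1 − Φ(1.49/√t) = 1 − Φ(1.49/√16.76) = 1 − Φ(0.3640). So
  P(M_{16.76} ≥ 1.49) = 2(1 − Φ(0.3640)) ≈ 0.7159.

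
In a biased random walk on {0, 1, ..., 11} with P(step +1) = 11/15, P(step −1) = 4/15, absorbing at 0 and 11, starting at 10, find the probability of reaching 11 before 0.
P(hit 11 before 0) = (1 − (4/11)^10) / (1 − (4/11)^11) = 40757162325/40758210901

Let u_k denote P(reach 11 before 0 | start at k). Boundary: u_0 = 0, u_11 = 1. Recurrence: u_k = 11/15·u_{k+1} + 4/15·u_{k-1} for 1 ≤ k ≤ 10. Try u_k = A + B·r^k with r = q/p = (4/15)/(11/15) = 4/11. Substitution satisfies the recurrence; boundary conditions give:
  u_k = (1 − r^k) / (1 − r^N) = (1 − (4/11)^10) / (1 − (4/11)^11) = 40757162325/40758210901.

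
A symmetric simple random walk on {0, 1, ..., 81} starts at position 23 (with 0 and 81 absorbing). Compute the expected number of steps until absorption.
E[τ | X_0 = 23] = 1334

Let v_k = E[τ | X_0 = k]. Boundary: v_0 = v_81 = 0. Recurrence: v_k = 1 + (v_{k-1} + v_{k+1})/2 for 1 ≤ k ≤ 80. The particular solution to v_k − (v_{k-1} + v_{k+1})/2 = 1 is v_k = −k^2. Adding homogeneous solution A + B k and matching boundaries gives v_k = k (81 − k). Substituting k = 23: v_23 = 23 · 58 = 1334.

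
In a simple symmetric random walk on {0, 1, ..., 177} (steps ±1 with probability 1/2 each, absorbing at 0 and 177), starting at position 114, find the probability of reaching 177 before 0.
P(hit 177 before 0) = 114/177 = 38/59

Let u_k = P(hit 177 before 0 | start at k). Then u_0 = 0, u_177 = 1, and u_k = u_{k-1}/2 + u_{k+1}/2 for 1 ≤ k ≤ 176. This harmonic recurrence is solved by u_k = k/177, giving u_114 = 114/177 = 38/59.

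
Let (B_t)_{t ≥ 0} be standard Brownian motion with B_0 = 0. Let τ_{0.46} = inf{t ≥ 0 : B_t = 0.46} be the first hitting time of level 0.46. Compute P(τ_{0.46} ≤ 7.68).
P(τ_{0.46} ≤ 7.68) = 2(1 − Φ(0.46/√7.68)) = 2(1 − Φ(0.1660)) ≈ 0.8682

By the reflection principle for standard BM, P(τ_b ≤ t) = 2 · P(B_t ≥ b). Since B_t ~ N(0, t), P(B_t ≥ 0.46) = 1 − Φ(0.46/√t) = 1 − Φ(0.46/√7.68) = 1 − Φ(0.1660) ≈ 0.43408. Doubling: P(τ_{0.46} ≤ 7.68) ≈ 2 · 0.43408 = 0.86816 ≈ 0.8682.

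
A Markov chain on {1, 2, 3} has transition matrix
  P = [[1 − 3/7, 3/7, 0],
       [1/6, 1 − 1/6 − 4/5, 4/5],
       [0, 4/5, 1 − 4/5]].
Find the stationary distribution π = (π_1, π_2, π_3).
π = (7/43, 18/43, 18/43)

This is a birth-death chain on three states, which satisfies detailed balance: π_1 · P_{12} = π_2 · P_{21} and π_2 · P_{23} = π_3 · P_{32}.
From π_1 · 3/7 = π_2 · 1/6: π_2/π_1 = (3/7)/(1/6) = 18/7.
From π_2 · 4/5 = π_3 · 4/5: π_3/π_2 = (4/5)/(4/5) = 1.
Take π_1 proportional to 1; then unnormalized π = (1, 18/7, 18/7). Normalize by dividing by the sum 43/7:
  π = (7/43, 18/43, 18/43).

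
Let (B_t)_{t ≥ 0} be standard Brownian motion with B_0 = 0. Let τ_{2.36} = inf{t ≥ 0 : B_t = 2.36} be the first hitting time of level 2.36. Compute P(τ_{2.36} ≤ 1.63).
P(τ_{2.36} ≤ 1.63) = 2(1 − Φ(2.36/√1.63)) = 2(1 − Φ(1.8485)) ≈ 0.0645

By the reflection principle for standard BM, P(τ_b ≤ t) = 2 · P(B_t ≥ b). Since B_t ~ N(0, t), P(B_t ≥ 2.36) = 1 − Φ(2.36/√t) = 1 − Φ(2.36/√1.63) = 1 − Φ(1.8485) ≈ 0.03227. Doubling: P(τ_{2.36} ≤ 1.63) ≈ 2 · 0.03227 = 0.06454 ≈ 0.0645.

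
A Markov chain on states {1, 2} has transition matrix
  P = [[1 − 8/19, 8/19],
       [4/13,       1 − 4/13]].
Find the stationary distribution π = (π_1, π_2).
π_1 = 19/45, π_2 = 26/45

Solve πP = π with π_1 + π_2 = 1. From πP = π: π_1 · (1 − 8/19) + π_2 · 4/13 = π_1 ⇒ π_2 · 4/13 = π_1 · 8/19 ⇒ π_2/π_1 = (8/19)/(4/13) = 26/19. Together with π_1 + π_2 = 1:
  π_1 = (4/13)/(8/19 + 4/13) = (4/13)/(180/247) = 19/45,
  π_2 = (8/19)/(8/19 + 4/13) = (8/19)/(180/247) = 26/45.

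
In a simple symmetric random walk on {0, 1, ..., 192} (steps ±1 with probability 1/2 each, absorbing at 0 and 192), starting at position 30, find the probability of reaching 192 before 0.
P(hit 192 before 0) = 30/192 = 5/32

Let u_k = P(hit 192 before 0 | start at k). Then u_0 = 0, u_192 = 1, and u_k = u_{k-1}/2 + u_{k+1}/2 for 1 ≤ k ≤ 191. This harmonic recurrence is solved by u_k = k/192, giving u_30 = 30/192 = 5/32.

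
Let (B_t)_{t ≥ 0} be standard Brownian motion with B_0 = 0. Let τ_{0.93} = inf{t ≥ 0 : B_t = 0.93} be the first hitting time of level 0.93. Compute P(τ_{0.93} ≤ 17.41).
P(τ_{0.93} ≤ 17.41) = 2(1 − Φ(0.93/√17.41)) = 2(1 − Φ(0.2229)) ≈ 0.8236

By the reflection principle for standard BM, P(τ_b ≤ t) = 2 · P(B_t ≥ b). Since B_t ~ N(0, t), P(B_t ≥ 0.93) = 1 − Φ(0.93/√t) = 1 − Φ(0.93/√17.41) = 1 − Φ(0.2229) ≈ 0.41181. Doubling: P(τ_{0.93} ≤ 17.41) ≈ 2 · 0.41181 = 0.82362 ≈ 0.8236.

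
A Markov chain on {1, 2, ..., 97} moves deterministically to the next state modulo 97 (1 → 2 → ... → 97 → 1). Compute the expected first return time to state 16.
E[T_16 | X_0 = 16] = 97

The chain cycles deterministically, so starting at state 16 it returns in exactly 97 steps. Equivalently, the stationary distribution is uniform π_j = 1/97 for every state j, so by Kac's formula E[T_16] = 1/π_16 = 97.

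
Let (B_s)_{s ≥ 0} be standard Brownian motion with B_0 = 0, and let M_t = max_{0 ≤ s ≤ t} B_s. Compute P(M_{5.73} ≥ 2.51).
P(M_{5.73} ≥ 2.51) = 2·P(B_{5.73} ≥ 2.51) = 2(1 − Φ(2.51/√5.73)) ≈ 0.2944

By the reflection principle for Brownian motion, P(M_t ≥ a) = 2 · P(B_t ≥ a) for a ≥ 0. Since B_t ~ N(0, t), P(B_t ≥ 2.51) = 1 − Φ(2.51/√t) = 1 − Φ(2.51/√5.73) = 1 − Φ(1.0486). So
  P(M_{5.73} ≥ 2.51) = 2(1 − Φ(1.0486)) ≈ 0.2944.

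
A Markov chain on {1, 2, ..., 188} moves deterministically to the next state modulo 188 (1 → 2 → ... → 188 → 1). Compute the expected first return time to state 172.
E[T_172 | X_0 = 172] = 188

The chain cycles deterministically, so starting at state 172 it returns in exactly 188 steps. Equivalently, the stationary distribution is uniform π_j = 1/188 for every state j, so by Kac's formula E[T_172] = 1/π_172 = 188.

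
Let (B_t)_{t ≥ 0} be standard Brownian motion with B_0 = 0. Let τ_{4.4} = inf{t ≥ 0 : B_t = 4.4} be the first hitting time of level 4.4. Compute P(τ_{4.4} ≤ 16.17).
P(τ_{4.4} ≤ 16.17) = 2(1 − Φ(4.4/√16.17)) = 2(1 − Φ(1.0942)) ≈ 0.2739

By the reflection principle for standard BM, P(τ_b ≤ t) = 2 · P(B_t ≥ b). Since B_t ~ N(0, t), P(B_t ≥ 4.4) = 1 − Φ(4.4/√t) = 1 − Φ(4.4/√16.17) = 1 − Φ(1.0942) ≈ 0.13693. Doubling: P(τ_{4.4} ≤ 16.17) ≈ 2 · 0.13693 = 0.27386 ≈ 0.2739.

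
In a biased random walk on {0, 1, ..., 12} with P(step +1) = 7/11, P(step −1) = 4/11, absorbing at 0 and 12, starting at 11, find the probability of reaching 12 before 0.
P(hit 12 before 0) = (1 − (4/7)^11) / (1 − (4/7)^12) = 4603975691/4608169995

Let u_k denote P(reach 12 before 0 | start at k). Boundary: u_0 = 0, u_12 = 1. Recurrence: u_k = 7/11·u_{k+1} + 4/11·u_{k-1} for 1 ≤ k ≤ 11. Try u_k = A + B·r^k with r = q/p = (4/11)/(7/11) = 4/7. Substitution satisfies the recurrence; boundary conditions give:
  u_k = (1 − r^k) / (1 − r^N) = (1 − (4/7)^11) / (1 − (4/7)^12) = 4603975691/4608169995.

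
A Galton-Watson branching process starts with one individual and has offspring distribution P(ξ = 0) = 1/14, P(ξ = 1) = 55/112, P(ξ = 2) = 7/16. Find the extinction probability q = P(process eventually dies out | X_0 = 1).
q = 8/49

The pgf is f(s) = 1/14 + 55/112·s + 7/16·s². The extinction probability q is the smallest fixed point of f in [0, 1]. Setting s = f(s):
  7/16·s² + (55/112 − 1)·s + 1/14 = 0
  7/16·s² − (1/14 + 7/16)·s + 1/14 = 0
which factors as (s − 1)·(7/16·s − 1/14) = 0, giving roots s = 1 and s = (1/14)/(7/16) = 8/49.
Mean offspring μ = 55/112 + 2·7/16 = 153/112 > 1 (supercritical), so q < 1. The extinction probability is the smaller root: q = (1/14)/(7/16) = 8/49.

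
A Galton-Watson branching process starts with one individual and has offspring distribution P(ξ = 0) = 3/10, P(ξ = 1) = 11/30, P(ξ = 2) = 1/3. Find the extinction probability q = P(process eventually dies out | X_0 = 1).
q = 9/10

The pgf is f(s) = 3/10 + 11/30·s + 1/3·s². The extinction probability q is the smallest fixed point of f in [0, 1]. Setting s = f(s):
  1/3·s² + (11/30 − 1)·s + 3/10 = 0
  1/3·s² − (3/10 + 1/3)·s + 3/10 = 0
which factors as (s − 1)·(1/3·s − 3/10) = 0, giving roots s = 1 and s = (3/10)/(1/3) = 9/10.
Mean offspring μ = 11/30 + 2·1/3 = 31/30 > 1 (supercritical), so q < 1. The extinction probability is the smaller root: q = (3/10)/(1/3) = 9/10.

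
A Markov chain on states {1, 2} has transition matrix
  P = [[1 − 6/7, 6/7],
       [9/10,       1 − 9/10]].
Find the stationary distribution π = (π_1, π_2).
π_1 = 21/41, π_2 = 20/41

Solve πP = π with π_1 + π_2 = 1. From πP = π: π_1 · (1 − 6/7) + π_2 · 9/10 = π_1 ⇒ π_2 · 9/10 = π_1 · 6/7 ⇒ π_2/π_1 = (6/7)/(9/10) = 20/21. Together with π_1 + π_2 = 1:
  π_1 = (9/10)/(6/7 + 9/10) = (9/10)/(123/70) = 21/41,
  π_2 = (6/7)/(6/7 + 9/10) = (6/7)/(123/70) = 20/41.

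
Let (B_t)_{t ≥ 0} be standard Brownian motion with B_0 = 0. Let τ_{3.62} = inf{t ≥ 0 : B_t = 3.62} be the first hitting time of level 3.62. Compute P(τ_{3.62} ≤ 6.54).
P(τ_{3.62} ≤ 6.54) = 2(1 − Φ(3.62/√6.54)) = 2(1 − Φ(1.4155)) ≈ 0.1569

By the reflection principle for standard BM, P(τ_b ≤ t) = 2 · P(B_t ≥ b). Since B_t ~ N(0, t), P(B_t ≥ 3.62) = 1 − Φ(3.62/√t) = 1 − Φ(3.62/√6.54) = 1 − Φ(1.4155) ≈ 0.07846. Doubling: P(τ_{3.62} ≤ 6.54) ≈ 2 · 0.07846 = 0.15692 ≈ 0.1569.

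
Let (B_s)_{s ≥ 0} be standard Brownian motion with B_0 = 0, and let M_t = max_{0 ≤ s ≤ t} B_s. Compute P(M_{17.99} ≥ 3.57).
P(M_{17.99} ≥ 3.57) = 2·P(B_{17.99} ≥ 3.57) = 2(1 − Φ(3.57/√17.99)) ≈ 0.4000

By the reflection principle for Brownian motion, P(M_t ≥ a) = 2 · P(B_t ≥ a) for a ≥ 0. Since B_t ~ N(0, t), P(B_t ≥ 3.57) = 1 − Φ(3.57/√t) = 1 − Φ(3.57/√17.99) = 1 − Φ(0.8417). So
  P(M_{17.99} ≥ 3.57) = 2(1 − Φ(0.8417)) ≈ 0.4000.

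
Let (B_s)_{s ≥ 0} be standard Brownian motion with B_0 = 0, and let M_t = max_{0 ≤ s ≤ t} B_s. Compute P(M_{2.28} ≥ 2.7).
P(M_{2.28} ≥ 2.7) = 2·P(B_{2.28} ≥ 2.7) = 2(1 − Φ(2.7/√2.28)) ≈ 0.0738

By the reflection principle for Brownian motion, P(M_t ≥ a) = 2 · P(B_t ≥ a) for a ≥ 0. Since B_t ~ N(0, t), P(B_t ≥ 2.7) = 1 − Φ(2.7/√t) = 1 − Φ(2.7/√2.28) = 1 − Φ(1.7881). So
  P(M_{2.28} ≥ 2.7) = 2(1 − Φ(1.7881)) ≈ 0.0738.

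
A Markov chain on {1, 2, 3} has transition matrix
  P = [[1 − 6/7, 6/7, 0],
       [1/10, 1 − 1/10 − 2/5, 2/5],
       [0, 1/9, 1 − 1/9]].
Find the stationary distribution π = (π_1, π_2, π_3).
π = (7/283, 60/283, 216/283)

This is a birth-death chain on three states, which satisfies detailed balance: π_1 · P_{12} = π_2 · P_{21} and π_2 · P_{23} = π_3 · P_{32}.
From π_1 · 6/7 = π_2 · 1/10: π_2/π_1 = (6/7)/(1/10) = 60/7.
From π_2 · 2/5 = π_3 · 1/9: π_3/π_2 = (2/5)/(1/9) = 18/5.
Take π_1 proportional to 1; then unnormalized π = (1, 60/7, 216/7). Normalize by dividing by the sum 283/7:
  π = (7/283, 60/283, 216/283).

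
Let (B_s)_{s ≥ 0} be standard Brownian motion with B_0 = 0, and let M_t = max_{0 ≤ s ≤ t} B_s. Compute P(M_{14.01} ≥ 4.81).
P(M_{14.01} ≥ 4.81) = 2·P(B_{14.01} ≥ 4.81) = 2(1 − Φ(4.81/√14.01)) ≈ 0.1988

By the reflection principle for Brownian motion, P(M_t ≥ a) = 2 · P(B_t ≥ a) for a ≥ 0. Since B_t ~ N(0, t), P(B_t ≥ 4.81) = 1 − Φ(4.81/√t) = 1 − Φ(4.81/√14.01) = 1 − Φ(1.2851). So
  P(M_{14.01} ≥ 4.81) = 2(1 − Φ(1.2851)) ≈ 0.1988.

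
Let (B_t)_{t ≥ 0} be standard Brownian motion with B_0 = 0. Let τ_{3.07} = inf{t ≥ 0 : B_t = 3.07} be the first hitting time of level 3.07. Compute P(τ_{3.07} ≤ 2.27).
P(τ_{3.07} ≤ 2.27) = 2(1 − Φ(3.07/√2.27)) = 2(1 − Φ(2.0376)) ≈ 0.0416

By the reflection principle for standard BM, P(τ_b ≤ t) = 2 · P(B_t ≥ b). Since B_t ~ N(0, t), P(B_t ≥ 3.07) = 1 − Φ(3.07/√t) = 1 − Φ(3.07/√2.27) = 1 − Φ(2.0376) ≈ 0.02079. Doubling: P(τ_{3.07} ≤ 2.27) ≈ 2 · 0.02079 = 0.04158 ≈ 0.0416.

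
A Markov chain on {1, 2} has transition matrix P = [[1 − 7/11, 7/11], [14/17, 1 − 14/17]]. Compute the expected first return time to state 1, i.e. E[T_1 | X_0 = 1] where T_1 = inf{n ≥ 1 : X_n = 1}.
E[T_1 | X_0 = 1] = 1/π_1 = 39/22

For an irreducible recurrent Markov chain with stationary distribution π, E[T_i | X_0 = i] = 1/π_i (Kac's formula). Here π_1 = (14/17)/(7/11 + 14/17) = (14/17)/(273/187) = 22/39, so E[T_1 | X_0 = 1] = 1/π_1 = (7/11 + 14/17)/(14/17) = (273/187)/(14/17) = 39/22.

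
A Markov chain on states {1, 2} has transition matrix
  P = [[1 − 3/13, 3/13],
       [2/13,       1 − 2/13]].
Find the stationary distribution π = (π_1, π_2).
π_1 = 2/5, π_2 = 3/5

Solve πP = π with π_1 + π_2 = 1. From πP = π: π_1 · (1 − 3/13) + π_2 · 2/13 = π_1 ⇒ π_2 · 2/13 = π_1 · 3/13 ⇒ π_2/π_1 = (3/13)/(2/13) = 3/2. Together with π_1 + π_2 = 1:
  π_1 = (2/13)/(3/13 + 2/13) = (2/13)/(5/13) = 2/5,
  π_2 = (3/13)/(3/13 + 2/13) = (3/13)/(5/13) = 3/5.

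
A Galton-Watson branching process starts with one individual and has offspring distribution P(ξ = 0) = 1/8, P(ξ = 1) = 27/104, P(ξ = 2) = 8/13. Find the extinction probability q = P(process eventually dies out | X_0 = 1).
q = 13/64

The pgf is f(s) = 1/8 + 27/104·s + 8/13·s². The extinction probability q is the smallest fixed point of f in [0, 1]. Setting s = f(s):
  8/13·s² + (27/104 − 1)·s + 1/8 = 0
  8/13·s² − (1/8 + 8/13)·s + 1/8 = 0
which factors as (s − 1)·(8/13·s − 1/8) = 0, giving roots s = 1 and s = (1/8)/(8/13) = 13/64.
Mean offspring μ = 27/104 + 2·8/13 = 155/104 > 1 (supercritical), so q < 1. The extinction probability is the smaller root: q = (1/8)/(8/13) = 13/64.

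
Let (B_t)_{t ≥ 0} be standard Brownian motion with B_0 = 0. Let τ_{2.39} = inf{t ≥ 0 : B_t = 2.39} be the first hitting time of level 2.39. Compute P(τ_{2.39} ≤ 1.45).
P(τ_{2.39} ≤ 1.45) = 2(1 − Φ(2.39/√1.45)) = 2(1 − Φ(1.9848)) ≈ 0.0472

By the reflection principle for standard BM, P(τ_b ≤ t) = 2 · P(B_t ≥ b). Since B_t ~ N(0, t), P(B_t ≥ 2.39) = 1 − Φ(2.39/√t) = 1 − Φ(2.39/√1.45) = 1 − Φ(1.9848) ≈ 0.02358. Doubling: P(τ_{2.39} ≤ 1.45) ≈ 2 · 0.02358 = 0.04716 ≈ 0.0472.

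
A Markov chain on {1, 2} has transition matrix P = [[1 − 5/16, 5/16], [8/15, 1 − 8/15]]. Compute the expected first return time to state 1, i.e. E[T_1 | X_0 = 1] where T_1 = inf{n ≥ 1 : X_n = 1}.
E[T_1 | X_0 = 1] = 1/π_1 = 203/128

For an irreducible recurrent Markov chain with stationary distribution π, E[T_i | X_0 = i] = 1/π_i (Kac's formula). Here π_1 = (8/15)/(5/16 + 8/15) = (8/15)/(203/240) = 128/203, so E[T_1 | X_0 = 1] = 1/π_1 = (5/16 + 8/15)/(8/15) = (203/240)/(8/15) = 203/128.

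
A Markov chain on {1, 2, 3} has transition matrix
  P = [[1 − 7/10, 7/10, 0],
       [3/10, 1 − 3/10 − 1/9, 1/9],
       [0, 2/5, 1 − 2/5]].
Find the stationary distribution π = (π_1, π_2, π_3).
π = (54/215, 126/215, 7/43)

This is a birth-death chain on three states, which satisfies detailed balance: π_1 · P_{12} = π_2 · P_{21} and π_2 · P_{23} = π_3 · P_{32}.
From π_1 · 7/10 = π_2 · 3/10: π_2/π_1 = (7/10)/(3/10) = 7/3.
From π_2 · 1/9 = π_3 · 2/5: π_3/π_2 = (1/9)/(2/5) = 5/18.
Take π_1 proportional to 1; then unnormalized π = (1, 7/3, 35/54). Normalize by dividing by the sum 215/54:
  π = (54/215, 126/215, 7/43).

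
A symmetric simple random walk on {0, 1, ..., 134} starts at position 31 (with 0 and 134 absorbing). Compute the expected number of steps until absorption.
E[τ | X_0 = 31] = 3193

Let v_k = E[τ | X_0 = k]. Boundary: v_0 = v_134 = 0. Recurrence: v_k = 1 + (v_{k-1} + v_{k+1})/2 for 1 ≤ k ≤ 133. The particular solution to v_k − (v_{k-1} + v_{k+1})/2 = 1 is v_k = −k^2. Adding homogeneous solution A + B k and matching boundaries gives v_k = k (134 − k). Substituting k = 31: v_31 = 31 · 103 = 3193.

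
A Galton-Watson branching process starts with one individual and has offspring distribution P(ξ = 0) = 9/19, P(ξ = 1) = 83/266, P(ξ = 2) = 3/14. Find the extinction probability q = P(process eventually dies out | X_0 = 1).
q = 1

Mean offspring μ = 0·9/19 + 1·83/266 + 2·3/14 = 197/266 ≤ 1. For μ ≤ 1 with offspring not concentrated at 1, the Galton-Watson process goes extinct almost surely, so q = 1.
(Algebraic check: The pgf is f(s) = 9/19 + 83/266·s + 3/14·s². The extinction probability q is the smallest fixed point of f in [0, 1]. Setting s = f(s):
  3/14·s² + (83/266 − 1)·s + 9/19 = 0
  3/14·s² − (9/19 + 3/14)·s + 9/19 = 0
which factors as (s − 1)·(3/14·s − 9/19) = 0, giving roots s = 1 and s = (9/19)/(3/14) = 42/19. Since 42/19 ≥ 1, the smallest root in [0, 1] is s = 1.)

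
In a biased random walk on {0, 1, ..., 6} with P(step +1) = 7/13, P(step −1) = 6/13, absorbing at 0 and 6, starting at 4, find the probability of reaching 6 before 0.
P(hit 6 before 0) = (1 − (6/7)^4) / (1 − (6/7)^6) = 4165/5461

Let u_k denote P(reach 6 before 0 | start at k). Boundary: u_0 = 0, u_6 = 1. Recurrence: u_k = 7/13·u_{k+1} + 6/13·u_{k-1} for 1 ≤ k ≤ 5. Try u_k = A + B·r^k with r = q/p = (6/13)/(7/13) = 6/7. Substitution satisfies the recurrence; boundary conditions give:
  u_k = (1 − r^k) / (1 − r^N) = (1 − (6/7)^4) / (1 − (6/7)^6) = 4165/5461.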